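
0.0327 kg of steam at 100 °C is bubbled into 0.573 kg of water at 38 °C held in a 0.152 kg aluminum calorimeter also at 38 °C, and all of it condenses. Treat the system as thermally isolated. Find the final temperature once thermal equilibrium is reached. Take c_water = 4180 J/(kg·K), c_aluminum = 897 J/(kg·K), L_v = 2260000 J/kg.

T_f ≈ 68.9 °C

Conservation of energy gives ΣQ = 0:
condense steam: −0.0327·2260000 = −73902
  condensed water 100 °C→T: 136.69(T − 100)
  water warms: 0.573·4180·(T − 38) = 2395.1(T − 38)
  cup: 136.34(T − 38)
2668.2 T = 73902 + 13669 + 96196 = 183767
T ≈ 68.87 °C — below 100 °C, confirming all the steam condensed.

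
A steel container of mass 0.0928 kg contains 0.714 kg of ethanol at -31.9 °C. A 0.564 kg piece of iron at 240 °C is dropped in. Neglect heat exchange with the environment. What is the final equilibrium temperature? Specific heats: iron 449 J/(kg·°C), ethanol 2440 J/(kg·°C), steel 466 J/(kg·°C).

T_f ≈ 1.9 °C

Net heat exchanged in the isolated system is zero:
0.564·449·(T − 240) + 0.714·2440·(T − (-31.9)) + 0.0928·466·(T − (-31.9)) = 0
2038.6 T = 3822.2
T = 3822.2 / 2038.6 = 1.87 °C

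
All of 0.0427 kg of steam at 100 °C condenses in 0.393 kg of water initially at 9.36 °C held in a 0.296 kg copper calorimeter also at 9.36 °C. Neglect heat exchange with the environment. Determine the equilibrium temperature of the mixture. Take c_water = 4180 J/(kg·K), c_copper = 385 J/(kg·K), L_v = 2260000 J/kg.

Net heat exchanged in the isolated system is zero:
latent heat released on condensation: 0.0427·2260000 = 96502; condensed water 100 °C→T: 178.49(T − 100); original water: 1642.7(T − 9.36); copper cup: 0.296·385·(T − 9.36) = 113.96(T − 9.36)
1935.2 T = 96502 + 17849 + 16443 = 130793
T ≈ 67.59 °C (< 100 °C, so full condensation is consistent).

T_f ≈ 67.6 °C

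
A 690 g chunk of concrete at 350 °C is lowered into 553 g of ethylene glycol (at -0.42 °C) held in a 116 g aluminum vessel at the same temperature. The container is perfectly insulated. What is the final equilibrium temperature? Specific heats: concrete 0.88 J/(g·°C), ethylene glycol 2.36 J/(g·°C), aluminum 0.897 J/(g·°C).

T_f ≈ 105.1 °C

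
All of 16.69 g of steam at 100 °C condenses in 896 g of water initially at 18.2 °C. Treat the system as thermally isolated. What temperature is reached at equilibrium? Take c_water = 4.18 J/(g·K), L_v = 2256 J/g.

Net heat exchanged in the isolated system is zero:
latent heat released on condensation: 16.69·2256 = 37653; condensed water 100 °C→T: 69.76(T − 100); original water: 3745.3(T − 18.2)
3815 T = 37653 + 6976.4 + 68164 = 112793
T ≈ 29.57 °C, under the boiling point, so the assumption holds.

T_f ≈ 29.6 °C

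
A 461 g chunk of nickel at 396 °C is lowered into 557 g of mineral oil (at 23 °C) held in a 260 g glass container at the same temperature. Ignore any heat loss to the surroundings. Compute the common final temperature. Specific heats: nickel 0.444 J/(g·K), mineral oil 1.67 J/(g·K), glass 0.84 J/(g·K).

Conservation of energy gives ΣQ = 0:
461*0.444*(T − 396) + 557*1.67*(T − 23) + 260*0.84*(T − 23) = 0
204.68(T − 396) + 930.19(T − 23) + 218.4(T − 23) = 0
1353.3 T = 107472
T = 107472/1353.3 ≈ 79.42 °C

T_f ≈ 79.4 °C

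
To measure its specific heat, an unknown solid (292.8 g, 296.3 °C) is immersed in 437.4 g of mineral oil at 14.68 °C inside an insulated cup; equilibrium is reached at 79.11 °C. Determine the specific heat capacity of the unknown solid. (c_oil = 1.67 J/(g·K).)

c ≈ 0.74 J/(g·K)

m_s c (T_s − T_f) = m_oil c_oil (T_f − T_0):
292.8×c×(296.3 − 79.11) = 437.4×1.67×(79.11 − 14.68)
63593 c = 47063  ⇒  c ≈ 0.7401 J/(g·K)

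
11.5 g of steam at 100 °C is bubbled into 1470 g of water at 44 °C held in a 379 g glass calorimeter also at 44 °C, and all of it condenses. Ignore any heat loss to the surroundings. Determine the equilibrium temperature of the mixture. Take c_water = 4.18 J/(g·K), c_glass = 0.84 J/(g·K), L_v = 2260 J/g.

Net heat exchanged in the isolated system is zero:
latent heat released on condensation: 11.5×2260 = 25990; condensed water 100 °C→T: 48.07(T − 100); original water: 6144.6(T − 44); cup: 318.36(T − 44)
6511 T = 25990 + 4807 + 284370 = 315167
T ≈ 48.41 °C (< 100 °C, so full condensation is consistent).

T_f ≈ 48.4 °C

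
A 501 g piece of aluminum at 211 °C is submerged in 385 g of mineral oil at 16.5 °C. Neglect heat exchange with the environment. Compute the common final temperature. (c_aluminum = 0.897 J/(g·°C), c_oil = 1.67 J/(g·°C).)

T_f ≈ 96.5 °C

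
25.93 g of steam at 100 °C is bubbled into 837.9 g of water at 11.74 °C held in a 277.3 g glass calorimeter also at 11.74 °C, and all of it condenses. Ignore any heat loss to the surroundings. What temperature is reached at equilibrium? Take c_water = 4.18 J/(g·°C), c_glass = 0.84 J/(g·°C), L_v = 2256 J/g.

T_f ≈ 29.4 °C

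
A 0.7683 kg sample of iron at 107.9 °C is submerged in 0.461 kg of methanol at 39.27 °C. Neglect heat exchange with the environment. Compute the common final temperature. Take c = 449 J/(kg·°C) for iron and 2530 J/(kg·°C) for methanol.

T_f ≈ 54.9 °C

Net heat exchanged in the isolated system is zero:
0.7683*449*(T − 107.9) + 0.461*2530*(T − 39.27) = 0
(344.97 + 1166.3) T = 344.97*107.9 + 1166.3*39.27
T = 83024 / 1511.3 = 54.9 °C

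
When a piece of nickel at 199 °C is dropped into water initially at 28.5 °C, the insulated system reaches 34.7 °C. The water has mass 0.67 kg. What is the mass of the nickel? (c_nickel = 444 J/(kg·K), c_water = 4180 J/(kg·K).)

m ≈ 0.238 kg

Let T be the final temperature. ΣQ_i = 0:
m×444×(34.7 − 199) + 0.67×4180×(34.7 − 28.5) = 0
-72949 m = -17364
m = -17364/-72949 ≈ 0.238 kg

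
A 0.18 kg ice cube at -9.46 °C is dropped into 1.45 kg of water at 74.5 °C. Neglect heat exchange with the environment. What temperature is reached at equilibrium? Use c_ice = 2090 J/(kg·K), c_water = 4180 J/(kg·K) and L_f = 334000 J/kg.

T_f ≈ 56.9 °C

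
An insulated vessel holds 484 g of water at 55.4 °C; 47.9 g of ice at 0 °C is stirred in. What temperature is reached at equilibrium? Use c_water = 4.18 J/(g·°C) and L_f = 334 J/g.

T_f ≈ 43.2 °C

Conservation of energy gives ΣQ = 0:
fusion: m_ice L_f = 47.9×334 = 15999
  meltwater 0→T: 47.9×4.18×T = 200.22 T
  water cools: 484×4.18×(T − 55.4) = 2023.1(T − 55.4)
2223.3 T = 112081 − 15999 = 96082
T ≈ 43.22 °C (positive, so assuming full melt was valid).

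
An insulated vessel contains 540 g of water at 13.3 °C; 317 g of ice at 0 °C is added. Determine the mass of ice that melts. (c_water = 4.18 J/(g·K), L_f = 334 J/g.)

m_melted ≈ 89.9 g

Cooling the water to 0 °C releases 540×4.18×13.3 = 30021 J.
To melt every bit of ice: 317×334 = 105878 J.
Since 30021 < 105878 J, not all the ice melts; equilibrium is at 0 °C.
Mass melted = 30021/334 ≈ 89.88 g.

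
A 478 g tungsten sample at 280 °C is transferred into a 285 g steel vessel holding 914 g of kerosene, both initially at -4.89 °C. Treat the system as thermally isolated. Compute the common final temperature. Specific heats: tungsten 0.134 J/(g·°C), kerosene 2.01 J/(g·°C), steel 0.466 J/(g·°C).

Heat gained plus heat lost sum to zero:
478·0.134·(T − 280) + 914·2.01·(T − (-4.89)) + 285·0.466·(T − (-4.89)) = 0
64.05(T − 280) + 1837.1(T − (-4.89)) + 132.81(T − (-4.89)) = 0
2034 T = 8301.5
T = 8301.5 / 2034 = 4.08 °C

T_f ≈ 4.1 °C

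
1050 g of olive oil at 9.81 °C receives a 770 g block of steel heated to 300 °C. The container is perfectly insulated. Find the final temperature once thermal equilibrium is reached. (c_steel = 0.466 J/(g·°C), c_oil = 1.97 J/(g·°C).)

T_f ≈ 52.7 °C

Energy conservation, ΣQ = 0:
770*0.466*(T − 300) + 1050*1.97*(T − 9.81) = 0
358.82(T − 300) + 2068.5(T − 9.81) = 0
(358.82 + 2068.5) T = 358.82*300 + 2068.5*9.81
T = 127938 / 2427.3 = 52.7 °C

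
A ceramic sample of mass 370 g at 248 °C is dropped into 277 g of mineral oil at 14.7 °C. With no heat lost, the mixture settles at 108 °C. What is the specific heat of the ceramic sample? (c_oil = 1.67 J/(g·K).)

c ≈ 0.833 J/(g·K)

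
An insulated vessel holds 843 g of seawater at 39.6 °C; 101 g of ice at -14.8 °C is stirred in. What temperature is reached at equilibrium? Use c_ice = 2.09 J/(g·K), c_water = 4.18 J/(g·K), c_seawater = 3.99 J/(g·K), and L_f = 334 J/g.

T_f ≈ 25.4 °C

Energy conservation, ΣQ = 0:
warm ice to 0 °C: 101·2.09·(0 − (-14.8)) = 3124.1; latent heat to melt: 101·334 = 33734; warm the meltwater: 422.18 T; seawater: 3363.6(T − 39.6)
3785.8 T = 133197 − 36858 = 96339
T ≈ 25.45 °C (positive, so assuming full melt was valid).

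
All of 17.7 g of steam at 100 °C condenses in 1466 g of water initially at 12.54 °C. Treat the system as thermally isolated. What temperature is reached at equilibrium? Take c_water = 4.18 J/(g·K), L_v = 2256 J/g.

T_f ≈ 20.0 °C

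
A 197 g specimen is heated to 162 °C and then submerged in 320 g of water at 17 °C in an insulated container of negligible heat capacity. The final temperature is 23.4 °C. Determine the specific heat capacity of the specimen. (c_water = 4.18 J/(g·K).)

c ≈ 0.314 J/(g·K)

Heat gained plus heat lost sum to zero:
197×c×(23.4 − 162) + 320×4.18×(23.4 − 17) = 0
-27304 c = -8560.6
c = -8560.6/-27304 ≈ 0.3135 J/(g·K)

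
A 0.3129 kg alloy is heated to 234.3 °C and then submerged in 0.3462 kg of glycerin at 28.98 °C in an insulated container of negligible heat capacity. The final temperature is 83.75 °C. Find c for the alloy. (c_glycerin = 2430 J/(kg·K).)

c ≈ 978 J/(kg·K)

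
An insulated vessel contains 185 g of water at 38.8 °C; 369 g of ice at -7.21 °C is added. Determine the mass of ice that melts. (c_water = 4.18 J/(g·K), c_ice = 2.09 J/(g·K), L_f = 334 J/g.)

Cooling the water to 0 °C releases 185·4.18·38.8 = 30004 J.
Warming the ice to 0 °C takes 369·2.09·7.21 = 5560.4 J, leaving 24444 J for melting.
Melting all 369 g of ice would need 369·334 = 123246 J.
That's not enough to melt it all — equilibrium is at 0 °C with ice remaining.
m_melted·334 = 24444  ⇒  m_melted ≈ 73.18 g.

m_melted ≈ 73.2 g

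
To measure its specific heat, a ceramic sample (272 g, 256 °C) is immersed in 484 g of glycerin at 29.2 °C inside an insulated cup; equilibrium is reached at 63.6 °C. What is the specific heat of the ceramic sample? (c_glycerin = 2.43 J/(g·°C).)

m_s c (T_s − T_f) = m_glycerin c_glycerin (T_f − T_0):
272·c·(256 − 63.6) = 484·2.43·(63.6 − 29.2)
52333 c = 40459  ⇒  c ≈ 0.7731 J/(g·°C)

c ≈ 0.773 J/(g·°C)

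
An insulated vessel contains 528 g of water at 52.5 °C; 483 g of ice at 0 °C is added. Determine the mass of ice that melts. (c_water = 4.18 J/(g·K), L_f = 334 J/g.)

Heat available from the water dropping to 0 °C: 528×4.18×52.5 = 115870 J.
Melting all 483 g of ice would need 483×334 = 161322 J.
That's not enough to melt it all — equilibrium is at 0 °C with ice remaining.
m_melted×334 = 115870  ⇒  m_melted ≈ 346.9 g.

m_melted ≈ 347 g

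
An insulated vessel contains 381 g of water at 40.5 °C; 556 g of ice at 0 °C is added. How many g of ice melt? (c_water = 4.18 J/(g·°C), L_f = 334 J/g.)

Water can give up m c ΔT = 381·4.18·40.5 = 64499 J before reaching 0 °C.
Melting all 556 g of ice would need 556·334 = 185704 J.
That's not enough to melt it all — equilibrium is at 0 °C with ice remaining.
m_melt = 64499 / L_f = 193.1 g.

m_melted ≈ 193 g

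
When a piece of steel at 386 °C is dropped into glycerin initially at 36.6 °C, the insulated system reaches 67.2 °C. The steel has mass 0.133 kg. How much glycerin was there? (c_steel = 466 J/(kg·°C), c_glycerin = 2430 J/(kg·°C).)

Let T be the final temperature. ΣQ_i = 0:
0.133×466×(67.2 − 386) + m×2430×(67.2 − 36.6) = 0
74358 m = 19759
m = 19759/74358 ≈ 0.2657 kg

m ≈ 0.266 kg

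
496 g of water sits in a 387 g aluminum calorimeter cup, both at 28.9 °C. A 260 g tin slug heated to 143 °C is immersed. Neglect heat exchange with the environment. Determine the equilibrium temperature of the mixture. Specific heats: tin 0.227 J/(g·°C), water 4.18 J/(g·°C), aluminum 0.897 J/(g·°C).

T_f ≈ 31.6 °C

Conservation of energy gives ΣQ = 0:
260*0.227*(T − 143) + 496*4.18*(T − 28.9) + 387*0.897*(T − 28.9) = 0
(59.02 + 2073.3 + 347.14) T = 59.02*143 + 2073.3*28.9 + 347.14*28.9
T = 78390 / 2479.4 = 31.6 °C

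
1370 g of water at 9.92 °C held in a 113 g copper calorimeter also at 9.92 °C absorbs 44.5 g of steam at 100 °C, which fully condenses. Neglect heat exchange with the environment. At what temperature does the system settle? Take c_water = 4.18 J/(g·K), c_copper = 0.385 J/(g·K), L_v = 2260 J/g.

T_f ≈ 29.6 °C

Setting the total heat transfer to zero:
steam→water at 100 °C releases m L_v = 44.5×2260 = 100570
  condensed water 100 °C→T: 186.01(T − 100)
  original water: 5726.6(T − 9.92)
  copper cup: 113×0.385×(T − 9.92) = 43.51(T − 9.92)
5956.1 T = 100570 + 18601 + 57239 = 176410
T ≈ 29.62 °C — below 100 °C, confirming all the steam condensed.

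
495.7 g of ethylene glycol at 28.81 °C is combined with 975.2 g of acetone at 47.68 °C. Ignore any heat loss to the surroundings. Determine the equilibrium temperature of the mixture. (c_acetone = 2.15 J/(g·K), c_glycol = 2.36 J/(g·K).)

T_f ≈ 40.9 °C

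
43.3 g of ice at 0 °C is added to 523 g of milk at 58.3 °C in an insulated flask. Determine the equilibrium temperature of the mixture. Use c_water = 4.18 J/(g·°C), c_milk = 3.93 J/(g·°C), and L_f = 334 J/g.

Energy conservation, ΣQ = 0:
melt ice: 43.3×334 = 14462
  meltwater 0→T: 43.3×4.18×T = 180.99 T
  milk cools: 523×3.93×(T − 58.3) = 2055.4(T − 58.3)
2236.4 T = 119829 − 14462 = 105367
T ≈ 47.11 °C. Since T > 0 °C, the all-ice-melts assumption holds.

T_f ≈ 47.1 °C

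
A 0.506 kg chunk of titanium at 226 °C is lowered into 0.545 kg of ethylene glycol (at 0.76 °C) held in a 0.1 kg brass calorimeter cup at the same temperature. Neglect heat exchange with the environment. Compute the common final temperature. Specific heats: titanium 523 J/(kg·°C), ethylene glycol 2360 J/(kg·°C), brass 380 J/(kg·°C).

T_f ≈ 38.3 °C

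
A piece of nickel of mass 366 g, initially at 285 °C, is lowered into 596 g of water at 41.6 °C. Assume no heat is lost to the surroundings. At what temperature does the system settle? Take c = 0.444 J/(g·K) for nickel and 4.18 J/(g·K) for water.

T_f ≈ 56.5 °C

Heat gained plus heat lost sum to zero:
366*0.444*(T − 285) + 596*4.18*(T − 41.6) = 0
(162.5 + 2491.3) T = 162.5*285 + 2491.3*41.6
T = 149951 / 2653.8 = 56.5 °C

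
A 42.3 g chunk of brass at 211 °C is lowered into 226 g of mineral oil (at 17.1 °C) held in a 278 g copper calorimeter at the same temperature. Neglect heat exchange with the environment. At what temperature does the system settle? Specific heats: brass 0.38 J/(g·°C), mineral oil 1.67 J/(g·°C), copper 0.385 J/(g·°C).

T_f ≈ 23.3 °C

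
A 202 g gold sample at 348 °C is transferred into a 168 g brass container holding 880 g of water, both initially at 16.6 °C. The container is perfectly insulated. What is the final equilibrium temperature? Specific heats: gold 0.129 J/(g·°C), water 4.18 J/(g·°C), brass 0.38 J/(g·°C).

Taking heat into each body as positive, Σ m c ΔT = 0:
202×0.129×(T − 348) + 880×4.18×(T − 16.6) + 168×0.38×(T − 16.6) = 0
26.06(T − 348) + 3678.4(T − 16.6) + 63.84(T − 16.6) = 0
3768.3 T = 71189
T = 71189 / 3768.3 = 18.9 °C

T_f ≈ 18.9 °C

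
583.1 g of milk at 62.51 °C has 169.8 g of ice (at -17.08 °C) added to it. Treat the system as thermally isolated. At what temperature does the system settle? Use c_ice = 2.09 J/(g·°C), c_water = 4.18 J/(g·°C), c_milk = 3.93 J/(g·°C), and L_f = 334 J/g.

Let T be the final temperature. ΣQ_i = 0:
ice -17.08→0 °C: 169.8·2.09·17.08 = 6061.4; fusion: m_ice L_f = 169.8·334 = 56713; warm the meltwater: 709.76 T; milk cools: 583.1·3.93·(T − 62.51) = 2291.6(T − 62.51)
3001.3 T = 143247 − 62775 = 80472
T ≈ 26.81 °C (positive, so assuming full melt was valid).

T_f ≈ 26.8 °C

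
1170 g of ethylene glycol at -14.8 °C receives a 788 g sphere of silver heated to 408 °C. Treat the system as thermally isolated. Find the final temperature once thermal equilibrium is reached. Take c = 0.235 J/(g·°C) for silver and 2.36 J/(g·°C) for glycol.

T_f ≈ 11.8 °C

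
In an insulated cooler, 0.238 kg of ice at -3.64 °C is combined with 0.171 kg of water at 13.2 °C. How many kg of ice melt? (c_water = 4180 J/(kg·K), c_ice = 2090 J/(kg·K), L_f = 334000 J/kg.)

Heat available from the water dropping to 0 °C: 0.171·4180·13.2 = 9435.1 J.
Warming the ice to 0 °C takes 0.238·2090·3.64 = 1810.6 J, leaving 7624.5 J for melting.
Melting all 0.238 kg of ice would need 0.238·334000 = 79492 J.
7624.5 J < 79492 J, so only part of the ice melts and the system sits at 0 °C.
Mass melted = 7624.5/334000 ≈ 0.02283 kg.

m_melted ≈ 0.0228 kg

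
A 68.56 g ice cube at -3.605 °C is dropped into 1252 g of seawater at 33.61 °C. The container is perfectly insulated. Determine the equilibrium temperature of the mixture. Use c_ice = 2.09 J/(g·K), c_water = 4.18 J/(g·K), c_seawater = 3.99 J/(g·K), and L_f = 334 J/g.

T_f ≈ 27.4 °C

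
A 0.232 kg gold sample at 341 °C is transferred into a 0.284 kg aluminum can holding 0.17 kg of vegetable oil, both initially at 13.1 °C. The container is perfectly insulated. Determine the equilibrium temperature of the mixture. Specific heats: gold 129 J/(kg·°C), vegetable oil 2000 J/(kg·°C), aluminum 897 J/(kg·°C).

T_f ≈ 28.8 °C

T_f is the heat-capacity-weighted average of the initial temperatures:
T_f = (29.93*341 + 340*13.1 + 254.75*13.1) / (29.93 + 340 + 254.75)
    = 17997 / 624.68 ≈ 28.81 °C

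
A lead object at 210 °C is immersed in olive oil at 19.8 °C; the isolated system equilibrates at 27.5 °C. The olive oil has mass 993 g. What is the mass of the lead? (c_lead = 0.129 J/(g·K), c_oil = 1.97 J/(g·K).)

m ≈ 640 g

Taking heat into each body as positive, Σ m c ΔT = 0:
m×0.129×(27.5 − 210) + 993×1.97×(27.5 − 19.8) = 0
-23.54 m = -15063
m = -15063/-23.54 ≈ 639.8 g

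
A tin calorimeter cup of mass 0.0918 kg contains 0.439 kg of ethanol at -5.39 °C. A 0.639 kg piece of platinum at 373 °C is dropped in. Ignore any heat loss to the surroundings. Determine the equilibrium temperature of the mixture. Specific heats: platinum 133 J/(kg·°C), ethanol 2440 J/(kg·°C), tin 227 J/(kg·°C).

Conservation of energy gives ΣQ = 0:
0.639×133×(T − 373) + 0.439×2440×(T − (-5.39)) + 0.0918×227×(T − (-5.39)) = 0
84.99(T − 373) + 1071.2(T − (-5.39)) + 20.84(T − (-5.39)) = 0
(84.99 + 1071.2 + 20.84) T = 84.99×373 + 1071.2×(-5.39) + 20.84×(-5.39)
T ≈ 21.93 °C

T_f ≈ 21.9 °C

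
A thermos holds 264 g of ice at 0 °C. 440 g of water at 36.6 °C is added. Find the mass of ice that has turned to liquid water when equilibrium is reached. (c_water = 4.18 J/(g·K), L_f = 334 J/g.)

m_melted ≈ 202 g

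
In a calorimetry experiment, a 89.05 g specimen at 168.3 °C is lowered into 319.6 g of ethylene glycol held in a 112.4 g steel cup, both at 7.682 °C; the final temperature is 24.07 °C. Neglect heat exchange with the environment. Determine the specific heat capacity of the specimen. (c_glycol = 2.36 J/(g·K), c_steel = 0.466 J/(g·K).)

c ≈ 1.03 J/(g·K)

Let T be the final temperature. ΣQ_i = 0:
89.05·c·(24.07 − 168.3) + 319.6·2.36·(24.07 − 7.682) + 112.4·0.466·(24.07 − 7.682) = 0
-12844 c = -13219
c = -13219/-12844 ≈ 1.029 J/(g·K)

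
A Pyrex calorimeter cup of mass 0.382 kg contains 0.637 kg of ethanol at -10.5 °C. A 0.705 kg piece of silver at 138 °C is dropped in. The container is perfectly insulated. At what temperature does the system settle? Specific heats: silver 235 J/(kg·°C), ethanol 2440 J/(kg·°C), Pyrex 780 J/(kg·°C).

T_f ≈ 1.7 °C

Energy conservation, ΣQ = 0:
0.705×235×(T − 138) + 0.637×2440×(T − (-10.5)) + 0.382×780×(T − (-10.5)) = 0
165.67(T − 138) + 1554.3(T − (-10.5)) + 297.96(T − (-10.5)) = 0
2017.9 T = 3414.6
T = 3414.6/2017.9 ≈ 1.69 °C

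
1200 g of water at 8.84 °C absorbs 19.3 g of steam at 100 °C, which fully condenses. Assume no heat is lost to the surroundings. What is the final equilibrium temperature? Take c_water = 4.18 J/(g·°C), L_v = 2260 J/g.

T_f ≈ 18.8 °C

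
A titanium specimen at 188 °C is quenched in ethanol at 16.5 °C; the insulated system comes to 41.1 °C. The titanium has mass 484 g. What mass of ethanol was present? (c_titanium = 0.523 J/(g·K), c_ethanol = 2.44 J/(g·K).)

m ≈ 620 g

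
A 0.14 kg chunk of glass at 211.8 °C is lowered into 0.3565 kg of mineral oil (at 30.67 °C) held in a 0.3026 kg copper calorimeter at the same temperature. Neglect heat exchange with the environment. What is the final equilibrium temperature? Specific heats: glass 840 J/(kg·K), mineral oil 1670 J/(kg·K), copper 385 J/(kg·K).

T_f ≈ 56.4 °C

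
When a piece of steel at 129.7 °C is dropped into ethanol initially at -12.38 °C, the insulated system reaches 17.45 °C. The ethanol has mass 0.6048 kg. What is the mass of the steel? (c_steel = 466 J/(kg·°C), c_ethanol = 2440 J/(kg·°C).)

Taking heat into each body as positive, Σ m c ΔT = 0:
m×466×(17.45 − 129.7) + 0.6048×2440×(17.45 − (-12.38)) = 0
-52308 m = -44020
m = -44020/-52308 ≈ 0.8416 kg

m ≈ 0.842 kg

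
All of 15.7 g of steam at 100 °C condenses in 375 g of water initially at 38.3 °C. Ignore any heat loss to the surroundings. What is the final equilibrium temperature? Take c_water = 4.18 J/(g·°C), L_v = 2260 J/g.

Energy conservation, ΣQ = 0:
latent heat released on condensation: 15.7·2260 = 35482
  condensate cools 100→T: 15.7·4.18·(T − 100) = 65.63(T − 100)
  original water: 1567.5(T − 38.3)
1633.1 T = 35482 + 6562.6 + 60035 = 102080
T ≈ 62.51 °C — below 100 °C, confirming all the steam condensed.

T_f ≈ 62.5 °C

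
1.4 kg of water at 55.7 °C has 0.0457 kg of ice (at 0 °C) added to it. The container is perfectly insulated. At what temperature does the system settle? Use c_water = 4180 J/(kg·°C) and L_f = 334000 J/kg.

T_f ≈ 51.4 °C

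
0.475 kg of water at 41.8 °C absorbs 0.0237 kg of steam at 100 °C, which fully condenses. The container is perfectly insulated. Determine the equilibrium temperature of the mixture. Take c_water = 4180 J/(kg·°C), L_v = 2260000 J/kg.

Sum of m c ΔT and latent-heat terms is zero:
condense steam: −0.0237×2260000 = −53562; condensed water 100 °C→T: 99.07(T − 100); water warms: 0.475×4180×(T − 41.8) = 1985.5(T − 41.8)
2084.6 T = 53562 + 9906.6 + 82994 = 146462
T ≈ 70.26 °C, under the boiling point, so the assumption holds.

T_f ≈ 70.3 °C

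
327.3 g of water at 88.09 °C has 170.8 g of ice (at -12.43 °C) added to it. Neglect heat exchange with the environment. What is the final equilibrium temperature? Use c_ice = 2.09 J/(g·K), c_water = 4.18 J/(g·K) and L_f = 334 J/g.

T_f ≈ 28.4 °C

Energy balance with sensible and latent terms:
warm ice to 0 °C: 170.8·2.09·(0 − (-12.43)) = 4437.2; latent heat to melt: 170.8·334 = 57047; warm the meltwater: 713.94 T; water: 1368.1(T − 88.09)
2082.1 T = 120517 − 61484 = 59033
T ≈ 28.35 °C — above 0 °C, consistent with complete melting.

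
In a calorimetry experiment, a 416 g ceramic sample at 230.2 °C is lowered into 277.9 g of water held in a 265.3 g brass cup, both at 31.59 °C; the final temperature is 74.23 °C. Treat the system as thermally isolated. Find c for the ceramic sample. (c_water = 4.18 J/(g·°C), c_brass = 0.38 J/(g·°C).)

Net heat exchanged in the isolated system is zero:
416·c·(74.23 − 230.2) + 277.9·4.18·(74.23 − 31.59) + 265.3·0.38·(74.23 − 31.59) = 0
-64884 c = -53830
c = -53830/-64884 ≈ 0.8296 J/(g·°C)

c ≈ 0.83 J/(g·°C)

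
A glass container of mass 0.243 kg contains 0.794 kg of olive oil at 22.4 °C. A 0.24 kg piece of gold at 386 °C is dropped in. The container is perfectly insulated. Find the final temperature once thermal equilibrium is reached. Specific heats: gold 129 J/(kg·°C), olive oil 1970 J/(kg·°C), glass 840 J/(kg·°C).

Let T be the final temperature. ΣQ_i = 0:
0.24*129*(T − 386) + 0.794*1970*(T − 22.4) + 0.243*840*(T − 22.4) = 0
1799.3 T = 51560
T = 51560/1799.3 ≈ 28.66 °C

T_f ≈ 28.7 °C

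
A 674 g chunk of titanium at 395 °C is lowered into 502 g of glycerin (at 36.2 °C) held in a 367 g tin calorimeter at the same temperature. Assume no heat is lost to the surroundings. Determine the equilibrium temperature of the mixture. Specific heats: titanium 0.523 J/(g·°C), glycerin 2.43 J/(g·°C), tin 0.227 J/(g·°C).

T_f ≈ 112.6 °C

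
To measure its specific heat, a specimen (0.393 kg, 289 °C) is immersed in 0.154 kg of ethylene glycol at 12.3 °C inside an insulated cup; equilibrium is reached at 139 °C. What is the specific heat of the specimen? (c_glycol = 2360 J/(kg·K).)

Heat lost by the specimen = heat gained by the glycol:
0.393·c·(289 − 139) = 0.154·2360·(139 − 12.3)
58.95 c = 46048  ⇒  c ≈ 781.1 J/(kg·K)

c ≈ 781 J/(kg·K)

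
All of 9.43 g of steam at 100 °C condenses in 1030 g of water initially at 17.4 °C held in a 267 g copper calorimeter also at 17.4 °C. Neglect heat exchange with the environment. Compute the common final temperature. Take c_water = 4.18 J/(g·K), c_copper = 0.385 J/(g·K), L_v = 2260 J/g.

T_f ≈ 22.9 °C

Net heat exchanged in the isolated system is zero:
latent heat released on condensation: 9.43×2260 = 21312; condensate cools 100→T: 9.43×4.18×(T − 100) = 39.42(T − 100); water warms: 1030×4.18×(T − 17.4) = 4305.4(T − 17.4); copper cup: 267×0.385×(T − 17.4) = 102.8(T − 17.4)
4447.6 T = 21312 + 3941.7 + 76703 = 101956
T ≈ 22.92 °C (< 100 °C, so full condensation is consistent).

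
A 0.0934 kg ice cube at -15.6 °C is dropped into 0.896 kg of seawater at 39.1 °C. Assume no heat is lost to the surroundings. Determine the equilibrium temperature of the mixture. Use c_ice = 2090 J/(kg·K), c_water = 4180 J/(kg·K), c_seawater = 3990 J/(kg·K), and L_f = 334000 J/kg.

Setting the total heat transfer to zero:
warm ice to 0 °C: 0.0934×2090×(0 − (-15.6)) = 3045.2
  fusion: m_ice L_f = 0.0934×334000 = 31196
  warm the meltwater: 390.41 T
  seawater cools: 0.896×3990×(T − 39.1) = 3575(T − 39.1)
3965.5 T = 139784 − 34241 = 105543
T ≈ 26.62 °C (positive, so assuming full melt was valid).

T_f ≈ 26.6 °C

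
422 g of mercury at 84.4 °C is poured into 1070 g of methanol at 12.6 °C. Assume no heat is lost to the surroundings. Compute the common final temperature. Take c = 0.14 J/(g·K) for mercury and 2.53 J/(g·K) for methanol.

Energy conservation, ΣQ = 0:
422×0.14×(T − 84.4) + 1070×2.53×(T − 12.6) = 0
(59.08 + 2707.1) T = 59.08×84.4 + 2707.1×12.6
T ≈ 14.13 °C

T_f ≈ 14.1 °C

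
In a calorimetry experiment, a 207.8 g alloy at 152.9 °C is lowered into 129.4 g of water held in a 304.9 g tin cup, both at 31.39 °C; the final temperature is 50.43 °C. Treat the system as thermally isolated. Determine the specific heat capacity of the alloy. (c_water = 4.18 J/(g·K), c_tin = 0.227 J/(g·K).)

c ≈ 0.546 J/(g·K)

Heat gained plus heat lost sum to zero:
207.8·c·(50.43 − 152.9) + 129.4·4.18·(50.43 − 31.39) + 304.9·0.227·(50.43 − 31.39) = 0
-21293 c = -11616
c = -11616/-21293 ≈ 0.5455 J/(g·K)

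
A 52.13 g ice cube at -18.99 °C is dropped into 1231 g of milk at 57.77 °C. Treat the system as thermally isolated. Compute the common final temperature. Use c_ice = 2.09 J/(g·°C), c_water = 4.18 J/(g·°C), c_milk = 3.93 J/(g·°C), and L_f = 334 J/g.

Net heat exchanged in the isolated system is zero:
ice -18.99→0 °C: 52.13·2.09·18.99 = 2069
  fusion: m_ice L_f = 52.13·334 = 17411
  meltwater 0→T: 52.13·4.18·T = 217.9 T
  milk cools: 1231·3.93·(T − 57.77) = 4837.8(T − 57.77)
5055.7 T = 279481 − 19480 = 260001
T ≈ 51.43 °C. Since T > 0 °C, the all-ice-melts assumption holds.

T_f ≈ 51.4 °C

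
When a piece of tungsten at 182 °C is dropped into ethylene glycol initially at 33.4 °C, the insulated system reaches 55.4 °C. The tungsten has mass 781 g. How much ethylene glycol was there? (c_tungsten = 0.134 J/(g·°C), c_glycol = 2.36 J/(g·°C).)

|Q_tungsten| = |Q_glycol|:
781×0.134×(182 − 55.4) = m×2.36×(55.4 − 33.4)
51.92 m = 13249  ⇒  m ≈ 255.2 g

m ≈ 255 g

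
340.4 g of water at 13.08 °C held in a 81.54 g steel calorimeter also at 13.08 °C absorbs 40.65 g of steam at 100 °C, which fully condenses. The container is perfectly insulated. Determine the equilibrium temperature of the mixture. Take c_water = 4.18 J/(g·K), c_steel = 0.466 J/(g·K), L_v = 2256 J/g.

T_f ≈ 78.4 °C

Energy conservation, ΣQ = 0:
steam→water at 100 °C releases m L_v = 40.65×2256 = 91706
  condensate cools 100→T: 40.65×4.18×(T − 100) = 169.92(T − 100)
  water warms: 340.4×4.18×(T − 13.08) = 1422.9(T − 13.08)
  steel cup: 81.54×0.466×(T − 13.08) = 38(T − 13.08)
1630.8 T = 91706 + 16992 + 19108 = 127806
T ≈ 78.37 °C (< 100 °C, so full condensation is consistent).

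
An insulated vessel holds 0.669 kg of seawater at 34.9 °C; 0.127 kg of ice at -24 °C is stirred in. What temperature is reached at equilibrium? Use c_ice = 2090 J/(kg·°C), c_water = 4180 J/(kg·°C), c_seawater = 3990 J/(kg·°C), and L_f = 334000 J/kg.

T_f ≈ 13.9 °C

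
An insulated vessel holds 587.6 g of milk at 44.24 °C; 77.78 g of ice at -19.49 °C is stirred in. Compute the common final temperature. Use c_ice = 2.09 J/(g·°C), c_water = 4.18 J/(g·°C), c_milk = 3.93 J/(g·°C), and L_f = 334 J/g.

Taking heat into each body as positive, Σ m c ΔT = 0:
warm ice to 0 °C: 77.78×2.09×(0 − (-19.49)) = 3168.3
  latent heat to melt: 77.78×334 = 25979
  warm the meltwater: 325.12 T
  milk cools: 587.6×3.93×(T − 44.24) = 2309.3(T − 44.24)
2634.4 T = 102162 − 29147 = 73015
T ≈ 27.72 °C — above 0 °C, consistent with complete melting.

T_f ≈ 27.7 °C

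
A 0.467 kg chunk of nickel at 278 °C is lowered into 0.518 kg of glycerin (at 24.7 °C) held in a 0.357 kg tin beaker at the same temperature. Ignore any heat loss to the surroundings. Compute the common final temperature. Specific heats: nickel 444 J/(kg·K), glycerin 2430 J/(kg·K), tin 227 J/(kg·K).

T_f ≈ 58.6 °C

Setting the total heat transfer to zero:
0.467·444·(T − 278) + 0.518·2430·(T − 24.7) + 0.357·227·(T − 24.7) = 0
(207.35 + 1258.7 + 81.04) T = 207.35·278 + 1258.7·24.7 + 81.04·24.7
T = 90735 / 1547.1 = 58.6 °C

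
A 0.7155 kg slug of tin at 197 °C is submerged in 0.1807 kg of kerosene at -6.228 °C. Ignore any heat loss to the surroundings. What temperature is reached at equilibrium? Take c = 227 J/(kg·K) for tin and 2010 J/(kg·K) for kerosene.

T_f ≈ 56.6 °C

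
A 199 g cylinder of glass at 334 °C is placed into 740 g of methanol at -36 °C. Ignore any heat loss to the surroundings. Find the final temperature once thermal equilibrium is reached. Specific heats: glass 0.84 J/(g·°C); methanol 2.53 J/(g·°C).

T_f ≈ -5.7 °C

|Q_glass| = |Q_methanol|:
199·0.84·(334 − T) = 740·2.53·(T − (-36))
167.16(334 − T) = 1872.2(T − (-36))
2039.4 T = -11568  ⇒  T ≈ -5.67 °C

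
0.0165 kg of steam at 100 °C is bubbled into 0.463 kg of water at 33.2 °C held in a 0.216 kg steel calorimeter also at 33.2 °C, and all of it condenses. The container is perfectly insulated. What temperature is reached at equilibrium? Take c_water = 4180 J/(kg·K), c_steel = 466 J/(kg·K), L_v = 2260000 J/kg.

T_f ≈ 53.1 °C

Energy balance with sensible and latent terms:
steam→water at 100 °C releases m L_v = 0.0165·2260000 = 37290
  condensate cools 100→T: 0.0165·4180·(T − 100) = 68.97(T − 100)
  original water: 1935.3(T − 33.2)
  cup: 100.66(T − 33.2)
2105 T = 37290 + 6897 + 67595 = 111782
T ≈ 53.10 °C, under the boiling point, so the assumption holds.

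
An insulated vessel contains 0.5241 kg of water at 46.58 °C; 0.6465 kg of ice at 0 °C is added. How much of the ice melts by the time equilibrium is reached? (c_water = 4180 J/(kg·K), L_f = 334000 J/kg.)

m_melted ≈ 0.306 kg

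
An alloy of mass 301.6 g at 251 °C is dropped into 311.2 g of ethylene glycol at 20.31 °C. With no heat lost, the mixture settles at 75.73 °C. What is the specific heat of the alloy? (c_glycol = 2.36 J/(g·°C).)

c ≈ 0.77 J/(g·°C)

Conservation of energy gives ΣQ = 0:
301.6×c×(75.73 − 251) + 311.2×2.36×(75.73 − 20.31) = 0
-52861 c = -40702
c = -40702/-52861 ≈ 0.77 J/(g·°C)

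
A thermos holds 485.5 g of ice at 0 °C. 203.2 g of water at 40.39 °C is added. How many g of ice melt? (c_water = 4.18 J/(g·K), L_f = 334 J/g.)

m_melted ≈ 103 g

Cooling the water to 0 °C releases 203.2·4.18·40.39 = 34306 J.
Melting all 485.5 g of ice would need 485.5·334 = 162157 J.
34306 J < 162157 J, so only part of the ice melts and the system sits at 0 °C.
Mass melted = 34306/334 ≈ 102.7 g.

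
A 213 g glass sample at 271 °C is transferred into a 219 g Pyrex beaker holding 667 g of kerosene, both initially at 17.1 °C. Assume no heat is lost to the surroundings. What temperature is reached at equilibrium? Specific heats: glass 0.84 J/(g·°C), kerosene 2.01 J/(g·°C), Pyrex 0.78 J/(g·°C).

T_f ≈ 44.0 °C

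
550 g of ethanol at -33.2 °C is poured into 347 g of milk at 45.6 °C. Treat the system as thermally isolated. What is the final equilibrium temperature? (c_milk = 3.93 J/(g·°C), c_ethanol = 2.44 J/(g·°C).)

T_f ≈ 6.5 °C

Heat gained plus heat lost sum to zero:
347×3.93×(T − 45.6) + 550×2.44×(T − (-33.2)) = 0
2705.7 T = 17631
T = 17631/2705.7 ≈ 6.52 °C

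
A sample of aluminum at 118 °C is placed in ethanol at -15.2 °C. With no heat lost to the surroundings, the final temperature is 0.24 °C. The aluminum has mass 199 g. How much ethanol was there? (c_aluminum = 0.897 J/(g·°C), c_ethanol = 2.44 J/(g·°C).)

Let T be the final temperature. ΣQ_i = 0:
199×0.897×(0.24 − 118) + m×2.44×(0.24 − (-15.2)) = 0
37.67 m = 21021
m = 21021/37.67 ≈ 558 g

m ≈ 558 g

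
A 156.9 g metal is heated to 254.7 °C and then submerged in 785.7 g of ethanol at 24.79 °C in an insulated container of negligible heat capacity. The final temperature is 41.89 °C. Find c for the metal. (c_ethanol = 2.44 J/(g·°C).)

m_s c (T_s − T_f) = m_ethanol c_ethanol (T_f − T_0):
156.9×c×(254.7 − 41.89) = 785.7×2.44×(41.89 − 24.79)
33390 c = 32783  ⇒  c ≈ 0.9818 J/(g·°C)

c ≈ 0.982 J/(g·°C)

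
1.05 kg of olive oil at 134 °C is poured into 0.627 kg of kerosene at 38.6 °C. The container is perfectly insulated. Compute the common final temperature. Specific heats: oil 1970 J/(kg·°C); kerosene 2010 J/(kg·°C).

T_f ≈ 97.9 °C

Setting the total heat transfer to zero:
1.05·1970·(T − 134) + 0.627·2010·(T − 38.6) = 0
(2068.5 + 1260.3) T = 2068.5·134 + 1260.3·38.6
T = 325825/3328.8 ≈ 97.88 °C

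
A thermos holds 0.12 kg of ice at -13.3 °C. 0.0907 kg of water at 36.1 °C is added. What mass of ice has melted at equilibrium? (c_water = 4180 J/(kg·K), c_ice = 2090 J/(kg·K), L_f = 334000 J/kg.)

m_melted ≈ 0.031 kg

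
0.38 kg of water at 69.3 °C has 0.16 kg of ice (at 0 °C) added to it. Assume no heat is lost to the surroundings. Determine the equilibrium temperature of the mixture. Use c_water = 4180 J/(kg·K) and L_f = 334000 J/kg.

T_f ≈ 25.1 °C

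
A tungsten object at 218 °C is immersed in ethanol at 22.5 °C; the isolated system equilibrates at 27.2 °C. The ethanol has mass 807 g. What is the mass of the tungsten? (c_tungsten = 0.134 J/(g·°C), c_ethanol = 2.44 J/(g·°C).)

m ≈ 362 g

|Q_tungsten| = |Q_ethanol|:
m×0.134×(218 − 27.2) = 807×2.44×(27.2 − 22.5)
25.57 m = 9254.7  ⇒  m ≈ 362 g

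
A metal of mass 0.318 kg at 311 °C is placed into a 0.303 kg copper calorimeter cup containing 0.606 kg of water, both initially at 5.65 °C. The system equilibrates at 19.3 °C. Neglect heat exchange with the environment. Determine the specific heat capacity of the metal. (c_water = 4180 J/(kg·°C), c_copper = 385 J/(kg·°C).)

Heat gained plus heat lost sum to zero:
0.318×c×(19.3 − 311) + 0.606×4180×(19.3 − 5.65) + 0.303×385×(19.3 − 5.65) = 0
-92.76 c = -36169
c = -36169/-92.76 ≈ 389.9 J/(kg·°C)

c ≈ 390 J/(kg·°C)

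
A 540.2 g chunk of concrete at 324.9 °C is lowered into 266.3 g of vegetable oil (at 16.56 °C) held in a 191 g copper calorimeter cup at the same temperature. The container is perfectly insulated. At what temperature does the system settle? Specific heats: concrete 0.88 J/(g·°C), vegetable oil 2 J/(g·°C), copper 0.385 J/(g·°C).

Setting the total heat transfer to zero:
540.2*0.88*(T − 324.9) + 266.3*2*(T − 16.56) + 191*0.385*(T − 16.56) = 0
475.38(T − 324.9) + 532.6(T − 16.56) + 73.53(T − 16.56) = 0
1081.5 T = 164487
T ≈ 152.09 °C

T_f ≈ 152.1 °C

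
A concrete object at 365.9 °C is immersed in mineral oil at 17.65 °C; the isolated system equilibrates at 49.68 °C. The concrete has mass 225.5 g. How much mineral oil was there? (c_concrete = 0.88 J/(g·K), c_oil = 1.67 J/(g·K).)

Taking heat into each body as positive, Σ m c ΔT = 0:
225.5×0.88×(49.68 − 365.9) + m×1.67×(49.68 − 17.65) = 0
53.49 m = 62751
m = 62751/53.49 ≈ 1173 g

m ≈ 1170 g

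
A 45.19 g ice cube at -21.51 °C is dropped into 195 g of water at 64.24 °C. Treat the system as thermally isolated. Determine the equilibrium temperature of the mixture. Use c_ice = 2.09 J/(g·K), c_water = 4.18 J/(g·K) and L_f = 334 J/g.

Energy balance with sensible and latent terms:
ice -21.51→0 °C: 45.19·2.09·21.51 = 2031.6
  fusion: m_ice L_f = 45.19·334 = 15093
  meltwater 0→T: 45.19·4.18·T = 188.89 T
  water cools: 195·4.18·(T − 64.24) = 815.1(T − 64.24)
1004 T = 52362 − 17125 = 35237
T ≈ 35.10 °C (positive, so assuming full melt was valid).

T_f ≈ 35.1 °C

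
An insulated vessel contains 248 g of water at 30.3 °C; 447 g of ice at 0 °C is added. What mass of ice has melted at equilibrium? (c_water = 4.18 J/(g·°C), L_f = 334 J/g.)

Cooling the water to 0 °C releases 248×4.18×30.3 = 31410 J.
Fully melting the ice requires m_ice L_f = 447×334 = 149298 J.
31410 J < 149298 J, so only part of the ice melts and the system sits at 0 °C.
Mass melted = 31410/334 ≈ 94.04 g.

m_melted ≈ 94 g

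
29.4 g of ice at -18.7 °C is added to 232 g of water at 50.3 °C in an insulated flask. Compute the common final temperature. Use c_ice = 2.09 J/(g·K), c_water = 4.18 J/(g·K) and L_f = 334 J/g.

T_f ≈ 34.6 °C

Sum of m c ΔT and latent-heat terms is zero:
warm ice to 0 °C: 29.4×2.09×(0 − (-18.7)) = 1149
  fusion: m_ice L_f = 29.4×334 = 9819.6
  warm the meltwater: 122.89 T
  water: 969.76(T − 50.3)
1092.7 T = 48779 − 10969 = 37810
T ≈ 34.60 °C — above 0 °C, consistent with complete melting.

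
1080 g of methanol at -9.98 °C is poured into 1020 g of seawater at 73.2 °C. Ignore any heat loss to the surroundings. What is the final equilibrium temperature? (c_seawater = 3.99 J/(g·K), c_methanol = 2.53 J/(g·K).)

Net heat exchanged in the isolated system is zero:
1020*3.99*(T − 73.2) + 1080*2.53*(T − (-9.98)) = 0
(4069.8 + 2732.4) T = 4069.8*73.2 + 2732.4*(-9.98)
T = 270640 / 6802.2 = 39.8 °C

T_f ≈ 39.8 °C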